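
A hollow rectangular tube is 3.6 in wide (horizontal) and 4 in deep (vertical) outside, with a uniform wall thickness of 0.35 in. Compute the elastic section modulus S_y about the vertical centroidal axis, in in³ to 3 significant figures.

Treat the section as a set of non-overlapping primitives; coordinates are from the bounding-box lower-left.
Outer rectangle: 3.6 × 4, A = 14.4 in², x = 1.8 in, Ī = 15.552 in⁴.
Inner void (subtracted): 2.9 × 3.3, A = 9.57 in², x = 1.8 in, Ī = 6.707 in⁴.
By symmetry the centroid is at mid-width, x̄ = 1.8 in.
All pieces are centred on the vertical centroidal axis, so I = ΣĪ (holes subtracted) = 8.845 in⁴.
Extreme fibre distance c = 1.8 in; S = I/c = 4.9139 in³.

S_y ≈ 4.91 in³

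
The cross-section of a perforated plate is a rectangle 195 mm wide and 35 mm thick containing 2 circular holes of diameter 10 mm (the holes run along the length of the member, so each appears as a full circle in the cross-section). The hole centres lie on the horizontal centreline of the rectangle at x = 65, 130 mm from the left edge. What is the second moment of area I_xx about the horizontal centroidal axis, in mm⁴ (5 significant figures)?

Break the section into simple shapes (no overlaps), measuring from the bottom-left corner of the bounding box.
Plate: 195 × 35, A = 6 825 mm², y = 17.5 mm, Ī = 696718.8 mm⁴.
Hole 1 (subtracted): ⌀10, A = 78.53982 mm², y = 17.5 mm, Ī = 490.8739 mm⁴.
Hole 2 (subtracted): ⌀10, A = 78.53982 mm², y = 17.5 mm, Ī = 490.8739 mm⁴.
By symmetry the centroid is at mid-height, ȳ = 17.5 mm.
All pieces are centred on the horizontal centroidal axis, so I = ΣĪ (holes subtracted) = 695 737 mm⁴.

I_xx ≈ 6.9574 × 10⁵ mm⁴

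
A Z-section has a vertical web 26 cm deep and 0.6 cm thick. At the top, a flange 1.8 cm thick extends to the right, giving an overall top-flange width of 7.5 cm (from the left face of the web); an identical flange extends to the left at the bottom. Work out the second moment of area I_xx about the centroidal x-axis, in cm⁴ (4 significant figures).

Decompose the section into non-overlapping parts with the origin at the bottom-left of its bounding rectangle.
Web: 0.6 × 26, A = 15.6 cm², y = 13 cm, Ī = 878.8 cm⁴.
Top flange (beyond web): 6.9 × 1.8, A = 12.42 cm², y = 25.1 cm, Ī = 3.3534 cm⁴.
Bottom flange (beyond web): 6.9 × 1.8, A = 12.42 cm², y = 0.9 cm, Ī = 3.3534 cm⁴.
Centroid: ȳ = ΣA·y / ΣA = 13 cm.
Transfer each piece to the centroidal x-axis using Ī + A·d² with d = y − 13:
  web: d = 0 cm → contributes +878.8 cm⁴
  top flange (beyond web): d = 12.1 cm → contributes +1821.77 cm⁴
  bottom flange (beyond web): d = -12.1 cm → contributes +1821.77 cm⁴
Total I = 4522.33 cm⁴.

I_xx ≈ 4522 cm⁴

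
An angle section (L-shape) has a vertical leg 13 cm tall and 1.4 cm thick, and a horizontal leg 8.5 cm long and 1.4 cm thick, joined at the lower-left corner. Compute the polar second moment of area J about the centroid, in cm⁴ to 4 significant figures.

Break the section into simple shapes (no overlaps), measuring from the bottom-left corner of the bounding box.
Vertical leg: 1.4 × 13, A = 18.2 cm², y = 6.5 cm, Ī = 256.317 cm⁴.
Horizontal leg (remainder): 7.1 × 1.4, A = 9.94 cm², y = 0.7 cm, Ī = 1.62353 cm⁴.
Centroid: ȳ = ΣA·y / ΣA = 4.45124 cm.
Transfer each piece to the centroidal x-axis using Ī + A·d² with d = y − 4.45124:
  vertical leg: d = 2.04876 cm → contributes +332.709 cm⁴
  horizontal leg (remainder): d = -3.75124 cm → contributes +141.498 cm⁴
Total I = 474.207 cm⁴.
For the y-axis: x̄ = 2.20124 cm.
Repeating about the centroidal y-axis gives I_y = 160.85 cm⁴.
Polar second moment: J = I_x + I_y = 635.057 cm⁴.

J ≈ 635.1 cm⁴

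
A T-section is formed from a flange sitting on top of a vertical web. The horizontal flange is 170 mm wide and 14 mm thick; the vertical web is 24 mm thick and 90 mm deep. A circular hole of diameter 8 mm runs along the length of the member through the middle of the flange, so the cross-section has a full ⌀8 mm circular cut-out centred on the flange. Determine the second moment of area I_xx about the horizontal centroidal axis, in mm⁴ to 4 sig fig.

I_xx ≈ 4.527 × 10⁶ mm⁴

Decompose the section into non-overlapping parts with the origin at the bottom-left of its bounding rectangle.
Flange: 170 × 14, A = 2 380 mm², y = 97 mm, Ī = 38873.3 mm⁴.
Web: 24 × 90, A = 2 160 mm², y = 45 mm, Ī = 1 458 000 mm⁴.
Hole (subtracted): ⌀8, A = 50.2655 mm², y = 97 mm, Ī = 201.062 mm⁴.
Centroid: ȳ = ΣA·y / ΣA = 71.9829 mm.
Transfer each piece to the horizontal centroidal axis using Ī + A·d² with d = y − 71.9829:
  flange: d = 25.0171 mm → contributes +1 528 405 mm⁴
  web: d = -26.9829 mm → contributes +3 030 650 mm⁴
  hole: d = 25.0171 mm → contributes −31659.9 mm⁴
Total I = 4 527 395 mm⁴.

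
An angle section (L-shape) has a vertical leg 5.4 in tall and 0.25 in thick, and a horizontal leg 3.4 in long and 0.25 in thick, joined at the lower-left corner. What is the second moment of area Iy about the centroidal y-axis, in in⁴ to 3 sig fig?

Split into non-overlapping primitives; take the origin at the lower-left of the bounding box.
Vertical leg: 0.25 × 5.4, A = 1.35 in², x = 0.125 in, Ī = 0.0070313 in⁴.
Horizontal leg (remainder): 3.15 × 0.25, A = 0.7875 in², x = 1.825 in, Ī = 0.65116 in⁴.
Centroid: x̄ = ΣA·x / ΣA = 0.75132 in.
Transfer each piece to the centroidal y-axis using Ī + A·d² with d = x − 0.75132:
  vertical leg: d = -0.62632 in → contributes +0.5366 in⁴
  horizontal leg (remainder): d = 1.0737 in → contributes +1.559 in⁴
Total I = 2.0956 in⁴.

Iy ≈ 2.10 in⁴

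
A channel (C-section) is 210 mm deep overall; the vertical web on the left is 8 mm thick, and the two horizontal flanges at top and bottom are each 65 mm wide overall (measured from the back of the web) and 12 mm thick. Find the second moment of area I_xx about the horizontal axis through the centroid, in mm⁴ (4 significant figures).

I_xx ≈ 1.960 × 10⁷ mm⁴

Decompose the section into non-overlapping parts with the origin at the bottom-left of its bounding rectangle.
Web: 8 × 210, A = 1 680 mm², y = 105 mm, Ī = 6 174 000 mm⁴.
Top flange (beyond web): 57 × 12, A = 684 mm², y = 204 mm, Ī = 8 208 mm⁴.
Bottom flange (beyond web): 57 × 12, A = 684 mm², y = 6 mm, Ī = 8 208 mm⁴.
By symmetry the centroid is at mid-height, ȳ = 105 mm.
Transfer each piece to the horizontal axis through the centroid using Ī + A·d² with d = y − 105:
  web: d = 0 mm → contributes +6 174 000 mm⁴
  top flange (beyond web): d = 99 mm → contributes +6 712 092 mm⁴
  bottom flange (beyond web): d = -99 mm → contributes +6 712 092 mm⁴
Total I = 19 598 184 mm⁴.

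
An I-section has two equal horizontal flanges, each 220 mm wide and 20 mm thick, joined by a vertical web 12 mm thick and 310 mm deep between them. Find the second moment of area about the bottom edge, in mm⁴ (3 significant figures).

I_base ≈ 6.53 × 10⁸ mm⁴

Split into non-overlapping primitives; take the origin at the lower-left of the bounding box.
Bottom flange: 220 × 20, A = 4 400 mm², y = 10 mm, Ī = 146 667 mm⁴.
Web: 12 × 310, A = 3 720 mm², y = 175 mm, Ī = 29 791 000 mm⁴.
Top flange: 220 × 20, A = 4 400 mm², y = 340 mm, Ī = 146 667 mm⁴.
Transfer each piece to a horizontal axis along the bottom face using Ī + A·d² with d = y − 0:
  bottom flange: d = 10 mm → contributes +586 667 mm⁴
  web: d = 175 mm → contributes +143 716 000 mm⁴
  top flange: d = 340 mm → contributes +508 786 667 mm⁴
Total I = 653 089 333 mm⁴.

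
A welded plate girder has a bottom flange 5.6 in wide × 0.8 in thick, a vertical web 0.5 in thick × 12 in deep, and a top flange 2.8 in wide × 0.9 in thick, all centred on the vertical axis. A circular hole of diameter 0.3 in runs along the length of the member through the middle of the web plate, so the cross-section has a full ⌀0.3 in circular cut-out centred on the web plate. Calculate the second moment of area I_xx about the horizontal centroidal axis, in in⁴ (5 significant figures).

Break the section into simple shapes (no overlaps), measuring from the bottom-left corner of the bounding box.
Bottom plate: 5.6 × 0.8, A = 4.48 in², y = 0.4 in, Ī = 0.2389333 in⁴.
Web plate: 0.5 × 12, A = 6 in², y = 6.8 in, Ī = 72 in⁴.
Top plate: 2.8 × 0.9, A = 2.52 in², y = 13.25 in, Ī = 0.1701 in⁴.
Hole (subtracted): ⌀0.3, A = 0.07068583 in², y = 6.8 in, Ī = 0.0003976078 in⁴.
Centroid: ȳ = ΣA·y / ΣA = 5.839547 in.
Transfer each piece to the horizontal centroidal axis using Ī + A·d² with d = y − 5.839547:
  bottom plate: d = -5.439547 in → contributes +132.7962 in⁴
  web plate: d = 0.9604531 in → contributes +77.53482 in⁴
  top plate: d = 7.410453 in → contributes +138.5554 in⁴
  hole: d = 0.9604531 in → contributes −0.06560318 in⁴
Total I = 348.8208 in⁴.

I_xx ≈ 348.82 in⁴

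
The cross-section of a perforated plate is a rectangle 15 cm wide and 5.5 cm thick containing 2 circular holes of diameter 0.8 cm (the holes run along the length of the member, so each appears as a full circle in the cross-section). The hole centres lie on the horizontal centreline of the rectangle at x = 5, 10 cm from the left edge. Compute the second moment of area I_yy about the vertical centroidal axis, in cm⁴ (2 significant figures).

I_yy ≈ 1500 cm⁴

Break the section into simple shapes (no overlaps), measuring from the bottom-left corner of the bounding box.
Plate: 15 × 5.5, A = 82.5 cm², x = 7.5 cm, Ī = 1 547 cm⁴.
Hole 1 (subtracted): ⌀0.8, A = 0.5027 cm², x = 5 cm, Ī = 0.02011 cm⁴.
Hole 2 (subtracted): ⌀0.8, A = 0.5027 cm², x = 10 cm, Ī = 0.02011 cm⁴.
By symmetry the centroid is at mid-width, x̄ = 7.5 cm.
Transfer each piece to the vertical centroidal axis using Ī + A·d² with d = x − 7.5:
  plate: d = 0 cm → contributes +1 547 cm⁴
  hole 1: d = -2.5 cm → contributes −3.162 cm⁴
  hole 2: d = 2.5 cm → contributes −3.162 cm⁴
Total I = 1 541 cm⁴.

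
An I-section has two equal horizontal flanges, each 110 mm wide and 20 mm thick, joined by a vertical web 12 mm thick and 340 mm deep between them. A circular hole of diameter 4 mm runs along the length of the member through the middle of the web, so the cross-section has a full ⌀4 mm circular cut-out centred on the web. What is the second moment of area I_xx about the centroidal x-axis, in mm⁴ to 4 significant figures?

I_xx ≈ 1.820 × 10⁸ mm⁴

Break the section into simple shapes (no overlaps), measuring from the bottom-left corner of the bounding box.
Bottom flange: 110 × 20, A = 2 200 mm², y = 10 mm, Ī = 73333.3 mm⁴.
Web: 12 × 340, A = 4 080 mm², y = 190 mm, Ī = 39 304 000 mm⁴.
Top flange: 110 × 20, A = 2 200 mm², y = 370 mm, Ī = 73333.3 mm⁴.
Hole (subtracted): ⌀4, A = 12.5664 mm², y = 190 mm, Ī = 12.5664 mm⁴.
By symmetry the centroid is at mid-height, ȳ = 190 mm.
Transfer each piece to the centroidal x-axis using Ī + A·d² with d = y − 190:
  bottom flange: d = -180 mm → contributes +71 353 333 mm⁴
  web: d = 0 mm → contributes +39 304 000 mm⁴
  top flange: d = 180 mm → contributes +71 353 333 mm⁴
  hole: d = 0 mm → contributes −12.5664 mm⁴
Total I = 182 010 654 mm⁴.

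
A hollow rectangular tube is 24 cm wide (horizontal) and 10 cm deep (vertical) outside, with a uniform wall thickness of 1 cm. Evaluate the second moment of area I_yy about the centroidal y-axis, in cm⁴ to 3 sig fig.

I_yy ≈ 4420 cm⁴

Break the section into simple shapes (no overlaps), measuring from the bottom-left corner of the bounding box.
Outer rectangle: 24 × 10, A = 240 cm², x = 12 cm, Ī = 11 520 cm⁴.
Inner void (subtracted): 22 × 8, A = 176 cm², x = 12 cm, Ī = 7098.7 cm⁴.
By symmetry the centroid is at mid-width, x̄ = 12 cm.
All pieces are centred on the centroidal y-axis, so I = ΣĪ (holes subtracted) = 4421.3 cm⁴.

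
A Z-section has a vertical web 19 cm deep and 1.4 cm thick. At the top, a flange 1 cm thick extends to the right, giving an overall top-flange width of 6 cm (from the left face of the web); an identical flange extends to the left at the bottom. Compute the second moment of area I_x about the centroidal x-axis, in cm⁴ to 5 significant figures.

Break the section into simple shapes (no overlaps), measuring from the bottom-left corner of the bounding box.
Web: 1.4 × 19, A = 26.6 cm², y = 9.5 cm, Ī = 800.2167 cm⁴.
Top flange (beyond web): 4.6 × 1, A = 4.6 cm², y = 18.5 cm, Ī = 0.3833333 cm⁴.
Bottom flange (beyond web): 4.6 × 1, A = 4.6 cm², y = 0.5 cm, Ī = 0.3833333 cm⁴.
Centroid: ȳ = ΣA·y / ΣA = 9.5 cm.
Transfer each piece to the centroidal x-axis using Ī + A·d² with d = y − 9.5:
  web: d = 0 cm → contributes +800.2167 cm⁴
  top flange (beyond web): d = 9 cm → contributes +372.9833 cm⁴
  bottom flange (beyond web): d = -9 cm → contributes +372.9833 cm⁴
Total I = 1546.183 cm⁴.

I_x ≈ 1546.2 cm⁴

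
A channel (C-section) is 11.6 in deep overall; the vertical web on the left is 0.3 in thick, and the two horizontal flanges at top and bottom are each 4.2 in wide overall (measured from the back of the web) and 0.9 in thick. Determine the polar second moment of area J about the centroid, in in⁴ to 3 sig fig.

Split into non-overlapping primitives; take the origin at the lower-left of the bounding box.
Web: 0.3 × 11.6, A = 3.48 in², y = 5.8 in, Ī = 39.022 in⁴.
Top flange (beyond web): 3.9 × 0.9, A = 3.51 in², y = 11.15 in, Ī = 0.23693 in⁴.
Bottom flange (beyond web): 3.9 × 0.9, A = 3.51 in², y = 0.45 in, Ī = 0.23693 in⁴.
By symmetry the centroid is at mid-height, ȳ = 5.8 in.
Transfer each piece to the centroidal x-axis using Ī + A·d² with d = y − 5.8:
  web: d = 0 in → contributes +39.022 in⁴
  top flange (beyond web): d = 5.35 in → contributes +100.7 in⁴
  bottom flange (beyond web): d = -5.35 in → contributes +100.7 in⁴
Total I = 240.43 in⁴.
For the y-axis: x̄ = 1.554 in.
Repeating about the centroidal y-axis gives I_y = 19.184 in⁴.
Polar second moment: J = I_x + I_y = 259.61 in⁴.

J ≈ 260 in⁴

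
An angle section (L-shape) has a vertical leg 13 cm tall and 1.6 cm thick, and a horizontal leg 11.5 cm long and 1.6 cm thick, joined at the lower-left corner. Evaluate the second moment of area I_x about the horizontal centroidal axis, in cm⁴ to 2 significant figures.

I_x ≈ 590 cm⁴

Decompose the section into non-overlapping parts with the origin at the bottom-left of its bounding rectangle.
Vertical leg: 1.6 × 13, A = 20.8 cm², y = 6.5 cm, Ī = 292.9 cm⁴.
Horizontal leg (remainder): 9.9 × 1.6, A = 15.84 cm², y = 0.8 cm, Ī = 3.379 cm⁴.
Centroid: ȳ = ΣA·y / ΣA = 4.036 cm.
Transfer each piece to the horizontal centroidal axis using Ī + A·d² with d = y − 4.036:
  vertical leg: d = 2.464 cm → contributes +419.2 cm⁴
  horizontal leg (remainder): d = -3.236 cm → contributes +169.2 cm⁴
Total I = 588.5 cm⁴.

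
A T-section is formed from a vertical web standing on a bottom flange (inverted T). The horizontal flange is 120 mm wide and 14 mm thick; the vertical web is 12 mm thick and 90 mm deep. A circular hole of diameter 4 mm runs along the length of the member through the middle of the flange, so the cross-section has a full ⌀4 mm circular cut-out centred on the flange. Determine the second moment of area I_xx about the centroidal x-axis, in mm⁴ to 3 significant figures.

I_xx ≈ 2.53 × 10⁶ mm⁴

Break the section into simple shapes (no overlaps), measuring from the bottom-left corner of the bounding box.
Flange: 120 × 14, A = 1 680 mm², y = 7 mm, Ī = 27 440 mm⁴.
Web: 12 × 90, A = 1 080 mm², y = 59 mm, Ī = 729 000 mm⁴.
Hole (subtracted): ⌀4, A = 12.566 mm², y = 7 mm, Ī = 12.566 mm⁴.
Centroid: ȳ = ΣA·y / ΣA = 27.441 mm.
Transfer each piece to the centroidal x-axis using Ī + A·d² with d = y − 27.441:
  flange: d = -20.441 mm → contributes +729 395 mm⁴
  web: d = 31.559 mm → contributes +1 804 655 mm⁴
  hole: d = -20.441 mm → contributes −5263.2 mm⁴
Total I = 2 528 787 mm⁴.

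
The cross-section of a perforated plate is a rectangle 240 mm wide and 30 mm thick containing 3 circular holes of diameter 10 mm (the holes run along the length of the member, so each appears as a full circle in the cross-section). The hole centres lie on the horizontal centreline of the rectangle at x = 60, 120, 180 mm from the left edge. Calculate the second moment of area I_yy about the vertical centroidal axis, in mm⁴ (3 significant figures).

Break the section into simple shapes (no overlaps), measuring from the bottom-left corner of the bounding box.
Plate: 240 × 30, A = 7 200 mm², x = 120 mm, Ī = 34 560 000 mm⁴.
Hole 1 (subtracted): ⌀10, A = 78.54 mm², x = 60 mm, Ī = 490.87 mm⁴.
Hole 2 (subtracted): ⌀10, A = 78.54 mm², x = 120 mm, Ī = 490.87 mm⁴.
Hole 3 (subtracted): ⌀10, A = 78.54 mm², x = 180 mm, Ī = 490.87 mm⁴.
By symmetry the centroid is at mid-width, x̄ = 120 mm.
Transfer each piece to the vertical centroidal axis using Ī + A·d² with d = x − 120:
  plate: d = 0 mm → contributes +34 560 000 mm⁴
  hole 1: d = -60 mm → contributes −283 234 mm⁴
  hole 2: d = 0 mm → contributes −490.87 mm⁴
  hole 3: d = 60 mm → contributes −283 234 mm⁴
Total I = 33 993 041 mm⁴.

I_yy ≈ 3.40 × 10⁷ mm⁴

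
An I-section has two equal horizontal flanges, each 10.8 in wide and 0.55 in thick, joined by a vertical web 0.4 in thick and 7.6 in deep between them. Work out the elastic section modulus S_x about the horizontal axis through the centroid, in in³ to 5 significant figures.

S_x ≈ 48.783 in³

Break the section into simple shapes (no overlaps), measuring from the bottom-left corner of the bounding box.
Bottom flange: 10.8 × 0.55, A = 5.94 in², y = 0.275 in, Ī = 0.1497375 in⁴.
Web: 0.4 × 7.6, A = 3.04 in², y = 4.35 in, Ī = 14.63253 in⁴.
Top flange: 10.8 × 0.55, A = 5.94 in², y = 8.425 in, Ī = 0.1497375 in⁴.
By symmetry the centroid is at mid-height, ȳ = 4.35 in.
Transfer each piece to the horizontal axis through the centroid using Ī + A·d² with d = y − 4.35:
  bottom flange: d = -4.075 in → contributes +98.78715 in⁴
  web: d = 0 in → contributes +14.63253 in⁴
  top flange: d = 4.075 in → contributes +98.78715 in⁴
Total I = 212.2068 in⁴.
Extreme fibre distance c = 4.35 in; S = I/c = 48.78318 in³.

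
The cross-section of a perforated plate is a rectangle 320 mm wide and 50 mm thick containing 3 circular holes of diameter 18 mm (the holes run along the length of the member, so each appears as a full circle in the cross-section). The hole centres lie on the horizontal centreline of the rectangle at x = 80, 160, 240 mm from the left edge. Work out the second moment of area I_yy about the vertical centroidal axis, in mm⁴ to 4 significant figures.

Break the section into simple shapes (no overlaps), measuring from the bottom-left corner of the bounding box.
Plate: 320 × 50, A = 16 000 mm², x = 160 mm, Ī = 136 533 333 mm⁴.
Hole 1 (subtracted): ⌀18, A = 254.469 mm², x = 80 mm, Ī = 5 153 mm⁴.
Hole 2 (subtracted): ⌀18, A = 254.469 mm², x = 160 mm, Ī = 5 153 mm⁴.
Hole 3 (subtracted): ⌀18, A = 254.469 mm², x = 240 mm, Ī = 5 153 mm⁴.
By symmetry the centroid is at mid-width, x̄ = 160 mm.
Transfer each piece to the vertical centroidal axis using Ī + A·d² with d = x − 160:
  plate: d = 0 mm → contributes +136 533 333 mm⁴
  hole 1: d = -80 mm → contributes −1 633 755 mm⁴
  hole 2: d = 0 mm → contributes −5 153 mm⁴
  hole 3: d = 80 mm → contributes −1 633 755 mm⁴
Total I = 133 260 671 mm⁴.

I_yy ≈ 1.333 × 10⁸ mm⁴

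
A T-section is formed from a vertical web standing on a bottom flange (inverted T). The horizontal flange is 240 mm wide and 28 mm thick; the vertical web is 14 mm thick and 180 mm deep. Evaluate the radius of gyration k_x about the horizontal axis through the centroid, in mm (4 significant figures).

Decompose the section into non-overlapping parts with the origin at the bottom-left of its bounding rectangle.
Flange: 240 × 28, A = 6 720 mm², y = 14 mm, Ī = 439 040 mm⁴.
Web: 14 × 180, A = 2 520 mm², y = 118 mm, Ī = 6 804 000 mm⁴.
Centroid: ȳ = ΣA·y / ΣA = 42.3636 mm.
Transfer each piece to the horizontal axis through the centroid using Ī + A·d² with d = y − 42.3636:
  flange: d = -28.3636 mm → contributes +5 845 252 mm⁴
  web: d = 75.6364 mm → contributes +21 220 566 mm⁴
Total I = 27 065 818 mm⁴.
Radius of gyration: k = √(I/A) = √(27 065 818 / 9 240) = 54.1221 mm.

k_x ≈ 54.12 mm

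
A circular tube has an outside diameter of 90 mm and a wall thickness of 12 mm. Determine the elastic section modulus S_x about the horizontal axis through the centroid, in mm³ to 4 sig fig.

S_x ≈ 5.087 × 10⁴ mm³

Treat the section as a set of non-overlapping primitives; coordinates are from the bounding-box lower-left.
Outer circle: ⌀90, A = 6361.73 mm², y = 45 mm, Ī = 3 220 623 mm⁴.
Bore (subtracted): ⌀66, A = 3421.19 mm², y = 45 mm, Ī = 931 420 mm⁴.
By symmetry the centroid is at mid-height, ȳ = 45 mm.
All pieces are centred on the horizontal axis through the centroid, so I = ΣĪ (holes subtracted) = 2 289 203 mm⁴.
Extreme fibre distance c = 45 mm; S = I/c = 50871.2 mm³.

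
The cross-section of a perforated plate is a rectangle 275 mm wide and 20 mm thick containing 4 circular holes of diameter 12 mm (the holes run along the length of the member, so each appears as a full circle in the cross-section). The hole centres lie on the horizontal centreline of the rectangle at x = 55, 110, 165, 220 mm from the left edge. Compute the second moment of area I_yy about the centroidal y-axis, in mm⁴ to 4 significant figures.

I_yy ≈ 3.295 × 10⁷ mm⁴

Treat the section as a set of non-overlapping primitives; coordinates are from the bounding-box lower-left.
Plate: 275 × 20, A = 5 500 mm², x = 137.5 mm, Ī = 34 661 458 mm⁴.
Hole 1 (subtracted): ⌀12, A = 113.097 mm², x = 55 mm, Ī = 1017.88 mm⁴.
Hole 2 (subtracted): ⌀12, A = 113.097 mm², x = 110 mm, Ī = 1017.88 mm⁴.
Hole 3 (subtracted): ⌀12, A = 113.097 mm², x = 165 mm, Ī = 1017.88 mm⁴.
Hole 4 (subtracted): ⌀12, A = 113.097 mm², x = 220 mm, Ī = 1017.88 mm⁴.
By symmetry the centroid is at mid-width, x̄ = 137.5 mm.
Transfer each piece to the centroidal y-axis using Ī + A·d² with d = x − 137.5:
  plate: d = 0 mm → contributes +34 661 458 mm⁴
  hole 1: d = -82.5 mm → contributes −770 787 mm⁴
  hole 2: d = -27.5 mm → contributes −86547.7 mm⁴
  hole 3: d = 27.5 mm → contributes −86547.7 mm⁴
  hole 4: d = 82.5 mm → contributes −770 787 mm⁴
Total I = 32 946 790 mm⁴.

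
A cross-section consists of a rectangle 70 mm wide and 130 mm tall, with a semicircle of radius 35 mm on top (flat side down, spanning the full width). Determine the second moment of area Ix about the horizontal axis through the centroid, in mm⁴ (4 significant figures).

Ix ≈ 2.311 × 10⁷ mm⁴

Treat the section as a set of non-overlapping primitives; coordinates are from the bounding-box lower-left.
Rectangular body: 70 × 130, A = 9 100 mm², y = 65 mm, Ī = 12 815 833 mm⁴.
Semicircular cap: semicircle r = 35, A = 1924.23 mm², y = 144.854 mm, Ī = 164 704 mm⁴.
Centroid: ȳ = ΣA·y / ΣA = 78.9382 mm.
Transfer each piece to the horizontal axis through the centroid using Ī + A·d² with d = y − 78.9382:
  rectangular body: d = -13.9382 mm → contributes +14 583 724 mm⁴
  semicircular cap: d = 65.9162 mm → contributes +8 525 371 mm⁴
Total I = 23 109 096 mm⁴.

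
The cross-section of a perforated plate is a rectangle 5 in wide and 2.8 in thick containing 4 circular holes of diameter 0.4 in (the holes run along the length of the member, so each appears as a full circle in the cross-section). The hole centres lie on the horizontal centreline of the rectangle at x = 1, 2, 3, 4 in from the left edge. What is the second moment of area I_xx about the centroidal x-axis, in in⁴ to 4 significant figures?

Split into non-overlapping primitives; take the origin at the lower-left of the bounding box.
Plate: 5 × 2.8, A = 14 in², y = 1.4 in, Ī = 9.14667 in⁴.
Hole 1 (subtracted): ⌀0.4, A = 0.125664 in², y = 1.4 in, Ī = 0.00125664 in⁴.
Hole 2 (subtracted): ⌀0.4, A = 0.125664 in², y = 1.4 in, Ī = 0.00125664 in⁴.
Hole 3 (subtracted): ⌀0.4, A = 0.125664 in², y = 1.4 in, Ī = 0.00125664 in⁴.
Hole 4 (subtracted): ⌀0.4, A = 0.125664 in², y = 1.4 in, Ī = 0.00125664 in⁴.
By symmetry the centroid is at mid-height, ȳ = 1.4 in.
All pieces are centred on the centroidal x-axis, so I = ΣĪ (holes subtracted) = 9.14164 in⁴.

I_xx ≈ 9.142 in⁴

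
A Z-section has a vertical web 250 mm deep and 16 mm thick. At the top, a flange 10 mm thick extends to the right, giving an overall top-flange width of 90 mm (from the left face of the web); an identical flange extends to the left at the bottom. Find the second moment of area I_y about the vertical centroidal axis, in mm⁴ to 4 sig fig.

I_y ≈ 3.758 × 10⁶ mm⁴

Break the section into simple shapes (no overlaps), measuring from the bottom-left corner of the bounding box.
Web: 16 × 250, A = 4 000 mm², x = 82 mm, Ī = 85333.3 mm⁴.
Top flange (beyond web): 74 × 10, A = 740 mm², x = 127 mm, Ī = 337 687 mm⁴.
Bottom flange (beyond web): 74 × 10, A = 740 mm², x = 37 mm, Ī = 337 687 mm⁴.
Centroid: x̄ = ΣA·x / ΣA = 82 mm.
Transfer each piece to the vertical centroidal axis using Ī + A·d² with d = x − 82:
  web: d = 0 mm → contributes +85333.3 mm⁴
  top flange (beyond web): d = 45 mm → contributes +1 836 187 mm⁴
  bottom flange (beyond web): d = -45 mm → contributes +1 836 187 mm⁴
Total I = 3 757 707 mm⁴.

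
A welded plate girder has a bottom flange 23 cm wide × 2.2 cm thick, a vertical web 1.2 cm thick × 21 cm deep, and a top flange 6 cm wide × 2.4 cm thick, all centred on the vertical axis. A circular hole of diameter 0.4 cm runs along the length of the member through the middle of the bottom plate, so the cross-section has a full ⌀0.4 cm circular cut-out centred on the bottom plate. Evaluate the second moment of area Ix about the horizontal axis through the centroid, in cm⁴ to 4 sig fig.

Decompose the section into non-overlapping parts with the origin at the bottom-left of its bounding rectangle.
Bottom plate: 23 × 2.2, A = 50.6 cm², y = 1.1 cm, Ī = 20.4087 cm⁴.
Web plate: 1.2 × 21, A = 25.2 cm², y = 12.7 cm, Ī = 926.1 cm⁴.
Top plate: 6 × 2.4, A = 14.4 cm², y = 24.4 cm, Ī = 6.912 cm⁴.
Hole (subtracted): ⌀0.4, A = 0.125664 cm², y = 1.1 cm, Ī = 0.00125664 cm⁴.
Centroid: ȳ = ΣA·y / ΣA = 8.07024 cm.
Transfer each piece to the horizontal axis through the centroid using Ī + A·d² with d = y − 8.07024:
  bottom plate: d = -6.97024 cm → contributes +2478.77 cm⁴
  web plate: d = 4.62976 cm → contributes +1466.25 cm⁴
  top plate: d = 16.3298 cm → contributes +3846.83 cm⁴
  hole: d = -6.97024 cm → contributes −6.10654 cm⁴
Total I = 7785.75 cm⁴.

Ix ≈ 7786 cm⁴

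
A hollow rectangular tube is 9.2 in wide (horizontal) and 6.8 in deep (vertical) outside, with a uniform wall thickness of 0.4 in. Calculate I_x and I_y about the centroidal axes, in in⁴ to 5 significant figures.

I_x ≈ 89.865 in⁴, I_y ≈ 144.90 in⁴

Treat the section as a set of non-overlapping primitives; coordinates are from the bounding-box lower-left.
Outer rectangle: 9.2 × 6.8, A = 62.56 in², y = 3.4 in, Ī = 241.0645 in⁴.
Inner void (subtracted): 8.4 × 6, A = 50.4 in², y = 3.4 in, Ī = 151.2 in⁴.
By symmetry the centroid is at mid-height, ȳ = 3.4 in.
All pieces are centred on the centroidal x-axis, so I = ΣĪ (holes subtracted) = 89.86453 in⁴.
Repeating about the centroidal y-axis gives I_y = 144.9045 in⁴.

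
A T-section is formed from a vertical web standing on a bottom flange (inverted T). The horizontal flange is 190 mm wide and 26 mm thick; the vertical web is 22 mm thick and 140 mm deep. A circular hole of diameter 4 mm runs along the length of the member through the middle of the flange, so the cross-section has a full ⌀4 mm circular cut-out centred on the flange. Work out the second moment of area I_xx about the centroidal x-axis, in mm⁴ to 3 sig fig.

I_xx ≈ 1.84 × 10⁷ mm⁴

Break the section into simple shapes (no overlaps), measuring from the bottom-left corner of the bounding box.
Flange: 190 × 26, A = 4 940 mm², y = 13 mm, Ī = 278 287 mm⁴.
Web: 22 × 140, A = 3 080 mm², y = 96 mm, Ī = 5 030 667 mm⁴.
Hole (subtracted): ⌀4, A = 12.566 mm², y = 13 mm, Ī = 12.566 mm⁴.
Centroid: ȳ = ΣA·y / ΣA = 44.925 mm.
Transfer each piece to the centroidal x-axis using Ī + A·d² with d = y − 44.925:
  flange: d = -31.925 mm → contributes +5 313 268 mm⁴
  web: d = 51.075 mm → contributes +13 065 221 mm⁴
  hole: d = -31.925 mm → contributes −12 821 mm⁴
Total I = 18 365 668 mm⁴.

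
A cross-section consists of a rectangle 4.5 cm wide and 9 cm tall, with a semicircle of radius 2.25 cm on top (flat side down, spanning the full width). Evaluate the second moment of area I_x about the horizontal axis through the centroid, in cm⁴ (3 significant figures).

Split into non-overlapping primitives; take the origin at the lower-left of the bounding box.
Rectangular body: 4.5 × 9, A = 40.5 cm², y = 4.5 cm, Ī = 273.38 cm⁴.
Semicircular cap: semicircle r = 2.25, A = 7.9522 cm², y = 9.9549 cm, Ī = 2.813 cm⁴.
Centroid: ȳ = ΣA·y / ΣA = 5.3953 cm.
Transfer each piece to the horizontal axis through the centroid using Ī + A·d² with d = y − 5.3953:
  rectangular body: d = -0.89528 cm → contributes +305.84 cm⁴
  semicircular cap: d = 4.5596 cm → contributes +168.14 cm⁴
Total I = 473.98 cm⁴.

I_x ≈ 474 cm⁴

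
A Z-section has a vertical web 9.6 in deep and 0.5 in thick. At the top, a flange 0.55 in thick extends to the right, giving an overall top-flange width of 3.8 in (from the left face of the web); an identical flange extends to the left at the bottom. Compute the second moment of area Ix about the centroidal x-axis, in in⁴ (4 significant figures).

Ix ≈ 111.3 in⁴

Break the section into simple shapes (no overlaps), measuring from the bottom-left corner of the bounding box.
Web: 0.5 × 9.6, A = 4.8 in², y = 4.8 in, Ī = 36.864 in⁴.
Top flange (beyond web): 3.3 × 0.55, A = 1.815 in², y = 9.325 in, Ī = 0.0457531 in⁴.
Bottom flange (beyond web): 3.3 × 0.55, A = 1.815 in², y = 0.275 in, Ī = 0.0457531 in⁴.
Centroid: ȳ = ΣA·y / ΣA = 4.8 in.
Transfer each piece to the centroidal x-axis using Ī + A·d² with d = y − 4.8:
  web: d = 0 in → contributes +36.864 in⁴
  top flange (beyond web): d = 4.525 in → contributes +37.209 in⁴
  bottom flange (beyond web): d = -4.525 in → contributes +37.209 in⁴
Total I = 111.282 in⁴.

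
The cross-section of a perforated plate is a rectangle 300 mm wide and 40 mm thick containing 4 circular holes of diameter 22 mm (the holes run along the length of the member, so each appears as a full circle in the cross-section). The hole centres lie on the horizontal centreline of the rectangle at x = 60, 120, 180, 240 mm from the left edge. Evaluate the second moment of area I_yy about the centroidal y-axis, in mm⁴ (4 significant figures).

I_yy ≈ 8.311 × 10⁷ mm⁴

Treat the section as a set of non-overlapping primitives; coordinates are from the bounding-box lower-left.
Plate: 300 × 40, A = 12 000 mm², x = 150 mm, Ī = 90 000 000 mm⁴.
Hole 1 (subtracted): ⌀22, A = 380.133 mm², x = 60 mm, Ī = 11 499 mm⁴.
Hole 2 (subtracted): ⌀22, A = 380.133 mm², x = 120 mm, Ī = 11 499 mm⁴.
Hole 3 (subtracted): ⌀22, A = 380.133 mm², x = 180 mm, Ī = 11 499 mm⁴.
Hole 4 (subtracted): ⌀22, A = 380.133 mm², x = 240 mm, Ī = 11 499 mm⁴.
By symmetry the centroid is at mid-width, x̄ = 150 mm.
Transfer each piece to the centroidal y-axis using Ī + A·d² with d = x − 150:
  plate: d = 0 mm → contributes +90 000 000 mm⁴
  hole 1: d = -90 mm → contributes −3 090 574 mm⁴
  hole 2: d = -30 mm → contributes −353 618 mm⁴
  hole 3: d = 30 mm → contributes −353 618 mm⁴
  hole 4: d = 90 mm → contributes −3 090 574 mm⁴
Total I = 83 111 615 mm⁴.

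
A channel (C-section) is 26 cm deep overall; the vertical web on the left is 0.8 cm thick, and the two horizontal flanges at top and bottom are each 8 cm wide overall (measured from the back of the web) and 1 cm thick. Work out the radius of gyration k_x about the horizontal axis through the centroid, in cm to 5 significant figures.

Split into non-overlapping primitives; take the origin at the lower-left of the bounding box.
Web: 0.8 × 26, A = 20.8 cm², y = 13 cm, Ī = 1171.733 cm⁴.
Top flange (beyond web): 7.2 × 1, A = 7.2 cm², y = 25.5 cm, Ī = 0.6 cm⁴.
Bottom flange (beyond web): 7.2 × 1, A = 7.2 cm², y = 0.5 cm, Ī = 0.6 cm⁴.
By symmetry the centroid is at mid-height, ȳ = 13 cm.
Transfer each piece to the horizontal axis through the centroid using Ī + A·d² with d = y − 13:
  web: d = 0 cm → contributes +1171.733 cm⁴
  top flange (beyond web): d = 12.5 cm → contributes +1125.6 cm⁴
  bottom flange (beyond web): d = -12.5 cm → contributes +1125.6 cm⁴
Total I = 3422.933 cm⁴.
Radius of gyration: k = √(I/A) = √(3422.933 / 35.2) = 9.861157 cm.

k_x ≈ 9.8612 cm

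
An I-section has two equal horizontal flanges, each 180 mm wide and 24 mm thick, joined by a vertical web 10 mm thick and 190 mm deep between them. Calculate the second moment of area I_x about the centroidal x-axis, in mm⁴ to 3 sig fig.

Split into non-overlapping primitives; take the origin at the lower-left of the bounding box.
Bottom flange: 180 × 24, A = 4 320 mm², y = 12 mm, Ī = 207 360 mm⁴.
Web: 10 × 190, A = 1 900 mm², y = 119 mm, Ī = 5 715 833 mm⁴.
Top flange: 180 × 24, A = 4 320 mm², y = 226 mm, Ī = 207 360 mm⁴.
By symmetry the centroid is at mid-height, ȳ = 119 mm.
Transfer each piece to the centroidal x-axis using Ī + A·d² with d = y − 119:
  bottom flange: d = -107 mm → contributes +49 667 040 mm⁴
  web: d = 0 mm → contributes +5 715 833 mm⁴
  top flange: d = 107 mm → contributes +49 667 040 mm⁴
Total I = 105 049 913 mm⁴.

I_x ≈ 1.05 × 10⁸ mm⁴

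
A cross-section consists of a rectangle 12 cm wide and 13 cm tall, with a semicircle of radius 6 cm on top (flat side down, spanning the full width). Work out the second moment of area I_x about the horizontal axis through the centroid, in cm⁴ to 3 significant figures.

Decompose the section into non-overlapping parts with the origin at the bottom-left of its bounding rectangle.
Rectangular body: 12 × 13, A = 156 cm², y = 6.5 cm, Ī = 2 197 cm⁴.
Semicircular cap: semicircle r = 6, A = 56.549 cm², y = 15.546 cm, Ī = 142.25 cm⁴.
Centroid: ȳ = ΣA·y / ΣA = 8.9068 cm.
Transfer each piece to the horizontal axis through the centroid using Ī + A·d² with d = y − 8.9068:
  rectangular body: d = -2.4068 cm → contributes +3100.7 cm⁴
  semicircular cap: d = 6.6397 cm → contributes +2635.2 cm⁴
Total I = 5735.9 cm⁴.

I_x ≈ 5740 cm⁴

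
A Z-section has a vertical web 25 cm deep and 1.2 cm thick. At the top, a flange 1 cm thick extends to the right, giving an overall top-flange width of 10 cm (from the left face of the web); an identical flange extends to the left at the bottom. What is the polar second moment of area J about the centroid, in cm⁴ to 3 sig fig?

J ≈ 4660 cm⁴

Break the section into simple shapes (no overlaps), measuring from the bottom-left corner of the bounding box.
Web: 1.2 × 25, A = 30 cm², y = 12.5 cm, Ī = 1562.5 cm⁴.
Top flange (beyond web): 8.8 × 1, A = 8.8 cm², y = 24.5 cm, Ī = 0.73333 cm⁴.
Bottom flange (beyond web): 8.8 × 1, A = 8.8 cm², y = 0.5 cm, Ī = 0.73333 cm⁴.
Centroid: ȳ = ΣA·y / ΣA = 12.5 cm.
Transfer each piece to the centroidal x-axis using Ī + A·d² with d = y − 12.5:
  web: d = 0 cm → contributes +1562.5 cm⁴
  top flange (beyond web): d = 12 cm → contributes +1267.9 cm⁴
  bottom flange (beyond web): d = -12 cm → contributes +1267.9 cm⁴
Total I = 4098.4 cm⁴.
For the y-axis: x̄ = 9.4 cm.
Repeating about the centroidal y-axis gives I_y = 557.18 cm⁴.
Polar second moment: J = I_x + I_y = 4655.5 cm⁴.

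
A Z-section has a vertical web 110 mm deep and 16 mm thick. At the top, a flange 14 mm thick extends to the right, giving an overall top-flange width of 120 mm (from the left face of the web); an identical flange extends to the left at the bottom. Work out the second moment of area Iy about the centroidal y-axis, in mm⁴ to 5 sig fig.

Iy ≈ 1.3145 × 10⁷ mm⁴

Split into non-overlapping primitives; take the origin at the lower-left of the bounding box.
Web: 16 × 110, A = 1 760 mm², x = 112 mm, Ī = 37546.67 mm⁴.
Top flange (beyond web): 104 × 14, A = 1 456 mm², x = 172 mm, Ī = 1 312 341 mm⁴.
Bottom flange (beyond web): 104 × 14, A = 1 456 mm², x = 52 mm, Ī = 1 312 341 mm⁴.
Centroid: x̄ = ΣA·x / ΣA = 112 mm.
Transfer each piece to the centroidal y-axis using Ī + A·d² with d = x − 112:
  web: d = 0 mm → contributes +37546.67 mm⁴
  top flange (beyond web): d = 60 mm → contributes +6 553 941 mm⁴
  bottom flange (beyond web): d = -60 mm → contributes +6 553 941 mm⁴
Total I = 13 145 429 mm⁴.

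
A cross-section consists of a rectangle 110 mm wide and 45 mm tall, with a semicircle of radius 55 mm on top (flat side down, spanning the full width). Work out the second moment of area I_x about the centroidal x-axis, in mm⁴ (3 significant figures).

I_x ≈ 6.93 × 10⁶ mm⁴

Decompose the section into non-overlapping parts with the origin at the bottom-left of its bounding rectangle.
Rectangular body: 110 × 45, A = 4 950 mm², y = 22.5 mm, Ī = 835 313 mm⁴.
Semicircular cap: semicircle r = 55, A = 4751.7 mm², y = 68.343 mm, Ī = 1 004 345 mm⁴.
Centroid: ȳ = ΣA·y / ΣA = 44.953 mm.
Transfer each piece to the centroidal x-axis using Ī + A·d² with d = y − 44.953:
  rectangular body: d = -22.453 mm → contributes +3 330 738 mm⁴
  semicircular cap: d = 23.39 mm → contributes +3 603 933 mm⁴
Total I = 6 934 670 mm⁴.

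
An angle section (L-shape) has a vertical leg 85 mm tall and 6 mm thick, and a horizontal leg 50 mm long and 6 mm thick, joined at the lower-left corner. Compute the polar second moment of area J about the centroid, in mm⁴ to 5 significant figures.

Treat the section as a set of non-overlapping primitives; coordinates are from the bounding-box lower-left.
Vertical leg: 6 × 85, A = 510 mm², y = 42.5 mm, Ī = 307062.5 mm⁴.
Horizontal leg (remainder): 44 × 6, A = 264 mm², y = 3 mm, Ī = 792 mm⁴.
Centroid: ȳ = ΣA·y / ΣA = 29.02713 mm.
Transfer each piece to the centroidal x-axis using Ī + A·d² with d = y − 29.02713:
  vertical leg: d = 13.47287 mm → contributes +399636.8 mm⁴
  horizontal leg (remainder): d = -26.02713 mm → contributes +179628.7 mm⁴
Total I = 579265.4 mm⁴.
For the y-axis: x̄ = 11.52713 mm.
Repeating about the centroidal y-axis gives I_y = 152842.9 mm⁴.
Polar second moment: J = I_x + I_y = 732108.4 mm⁴.

J ≈ 7.3211 × 10⁵ mm⁴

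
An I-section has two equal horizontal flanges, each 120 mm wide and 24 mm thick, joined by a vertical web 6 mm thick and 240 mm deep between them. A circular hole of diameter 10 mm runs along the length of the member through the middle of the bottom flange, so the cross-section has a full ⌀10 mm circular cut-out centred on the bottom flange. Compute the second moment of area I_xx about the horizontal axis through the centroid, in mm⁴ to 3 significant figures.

I_xx ≈ 1.06 × 10⁸ mm⁴

Decompose the section into non-overlapping parts with the origin at the bottom-left of its bounding rectangle.
Bottom flange: 120 × 24, A = 2 880 mm², y = 12 mm, Ī = 138 240 mm⁴.
Web: 6 × 240, A = 1 440 mm², y = 144 mm, Ī = 6 912 000 mm⁴.
Top flange: 120 × 24, A = 2 880 mm², y = 276 mm, Ī = 138 240 mm⁴.
Hole (subtracted): ⌀10, A = 78.54 mm², y = 12 mm, Ī = 490.87 mm⁴.
Centroid: ȳ = ΣA·y / ΣA = 145.46 mm.
Transfer each piece to the horizontal axis through the centroid using Ī + A·d² with d = y − 145.46:
  bottom flange: d = -133.46 mm → contributes +51 432 320 mm⁴
  web: d = -1.4558 mm → contributes +6 915 052 mm⁴
  top flange: d = 130.54 mm → contributes +49 218 607 mm⁴
  hole: d = -133.46 mm → contributes −1 399 320 mm⁴
Total I = 106 166 659 mm⁴.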